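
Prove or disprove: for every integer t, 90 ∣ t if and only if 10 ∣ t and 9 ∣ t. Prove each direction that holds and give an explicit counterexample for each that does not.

[⇒] If 90 ∣ t, write t = 90q. Since 90 = 9·10, t = 10·(9q), so 10 ∣ t; and since 90 = 10·9, t = 9·(10q), so 9 ∣ t.

[⇐] Suppose 10 ∣ t and 9 ∣ t. Any common multiple of 10 and 9 is a multiple of their lcm; here gcd(10, 9) = 1, so lcm(10, 9) = 10·9 = 90, so 90 ∣ t.

Equivalent; both directions hold.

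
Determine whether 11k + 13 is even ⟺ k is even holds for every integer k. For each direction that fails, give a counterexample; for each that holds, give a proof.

(⟹) This fails: k = 3 gives 11k + 13 = 46, which is even, but 3 is odd, not even.

(⟸) This also fails: k = 2 is even, but 11k + 13 = 35 is odd, not even.

Neither implication holds.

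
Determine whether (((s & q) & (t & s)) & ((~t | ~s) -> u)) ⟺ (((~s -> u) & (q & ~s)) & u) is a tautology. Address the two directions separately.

Neither implication holds.

(⇒) This fails. Under s = T, q = T, u = F, t = T, the left side is true but the right side is false.

(⇐) This fails. Under s = F, q = T, u = T, t = F, the left side is false but the right side is true.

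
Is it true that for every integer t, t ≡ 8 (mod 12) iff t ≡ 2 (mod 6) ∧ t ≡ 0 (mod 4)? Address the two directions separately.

Equivalent; both directions hold.

[⇒] Suppose t ≡ 8 (mod 12); write t = 12j + 8. Since 6 ∣ 12, reducing mod 6 gives t ≡ 8 ≡ 2 (mod 6); since 4 ∣ 12, reducing mod 4 gives t ≡ 8 ≡ 0 (mod 4).

[⇐] Conversely, if t ≡ 2 (mod 6) and t ≡ 0 (mod 4), then by the Chinese remainder theorem t ≡ 8 (mod 12). This is exactly t ≡ 8 (mod 12).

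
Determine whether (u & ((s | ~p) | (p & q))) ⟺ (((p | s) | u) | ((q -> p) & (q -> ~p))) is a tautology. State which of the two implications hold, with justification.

Not equivalent: only (⇒) holds.

[⇐] This fails. Under s = F, u = F, q = F, p = F, the left side is false but the right side is true.

[⇒] Assume the antecedent. If u is true, the consequent reduces to true regardless of the other variables. If u is false, the antecedent cannot hold. Either way the consequent holds.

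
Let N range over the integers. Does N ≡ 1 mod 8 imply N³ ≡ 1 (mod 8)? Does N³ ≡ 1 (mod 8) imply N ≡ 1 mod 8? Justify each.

Equivalent; both directions hold.

(⟹) Suppose N ≡ 1 mod 8. Write N = 8j + 1. Then (8j + 1)³ = 512j³ + 192j² + 24j + 1 = 8(64j³ + 24j² + 3j) + 1, so N³ ≡ 1 (mod 8).

(⟸) Conversely, suppose N³ ≡ 1 (mod 8). The only residue r in {0, …, 7} with r³ ≡ 1 (mod 8) is r = 1, so N ≡ 1 (mod 8).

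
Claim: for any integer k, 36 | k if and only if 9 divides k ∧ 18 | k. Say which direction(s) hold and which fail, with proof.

(←) This fails: take k = 18. Both 9 ∣ 18 and 18 ∣ 18, yet 18 is not a multiple of 36 (since 18 = 0·36 + 18), so 36 ∤ 18.

(→) If 36 ∣ k, write k = 36q. Since 36 = 4·9, k = 9·(4q), so 9 ∣ k; and since 36 = 2·18, k = 18·(2q), so 18 ∣ k.

The forward direction holds; the converse fails.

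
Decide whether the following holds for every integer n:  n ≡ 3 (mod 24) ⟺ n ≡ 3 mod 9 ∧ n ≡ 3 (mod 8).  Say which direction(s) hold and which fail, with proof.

Not equivalent: only (⇐) holds.

(→) This fails: n = 27 gives 27 ≡ 3 (mod 24) but 27 ≡ 0 (mod 9), so the conjunction on the right does not hold.

(←) Conversely, if n ≡ 3 (mod 9) and n ≡ 3 (mod 8), then by the Chinese remainder theorem n ≡ 3 (mod 72). Since 3 ≡ 3 (mod 24) and 24 ∣ 72, we get n ≡ 3 (mod 24).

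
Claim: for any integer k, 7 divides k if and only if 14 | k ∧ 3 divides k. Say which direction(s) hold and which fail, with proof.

Only the reverse direction holds.

(⟹) This fails: take k = 7. Certainly 7 ∣ 7, but 14 ∤ 7.

(⟸) Suppose 14 ∣ k and 3 ∣ k. Any common multiple of 14 and 3 is a multiple of their lcm; here gcd(14, 3) = 1, so lcm(14, 3) = 14·3 = 42, so 42 ∣ k. Since 7 ∣ 42, it follows that 7 ∣ k.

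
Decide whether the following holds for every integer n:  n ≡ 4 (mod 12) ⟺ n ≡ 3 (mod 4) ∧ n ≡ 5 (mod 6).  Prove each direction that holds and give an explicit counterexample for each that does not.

[⇒] This fails: n = 4 gives 4 ≡ 4 (mod 12) but 4 ≡ 0 (mod 4), so the conjunction on the right does not hold.

[⇐] This fails: n = 11 satisfies both congruences on the right (11 ≡ 3 mod 4 and 11 ≡ 5 mod 6) yet 11 ≡ 11 (mod 12), not 4.

(⇒) fails and (⇐) fails.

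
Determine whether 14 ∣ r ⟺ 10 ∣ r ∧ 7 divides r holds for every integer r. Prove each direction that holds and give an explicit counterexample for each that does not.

(⟹) This fails: take r = 14. Certainly 14 ∣ 14, but 10 ∤ 14.

(⟸) Suppose 10 ∣ r and 7 ∣ r. Any common multiple of 10 and 7 is a multiple of their lcm; here gcd(10, 7) = 1, so lcm(10, 7) = 10·7 = 70, so 70 ∣ r. Since 14 ∣ 70, it follows that 14 ∣ r.

The forward direction fails; the converse holds.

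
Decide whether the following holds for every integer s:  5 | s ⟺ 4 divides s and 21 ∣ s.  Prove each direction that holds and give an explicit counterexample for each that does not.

[⇒] This fails: take s = 5. Certainly 5 ∣ 5, but 4 ∤ 5.

[⇐] This fails: take s = 84. Both 4 ∣ 84 and 21 ∣ 84, yet 84 is not a multiple of 5 (since 84 = 16·5 + 4), so 5 ∤ 84.

Neither direction holds.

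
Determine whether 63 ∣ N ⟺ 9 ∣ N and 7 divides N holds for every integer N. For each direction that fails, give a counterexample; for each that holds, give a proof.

[⇐] Suppose 9 ∣ N and 7 ∣ N. Any common multiple of 9 and 7 is a multiple of their lcm; here gcd(9, 7) = 1, so lcm(9, 7) = 9·7 = 63, so 63 ∣ N.

[⇒] If 63 ∣ N, write N = 63q. Since 63 = 7·9, N = 9·(7q), so 9 ∣ N; and since 63 = 9·7, N = 7·(9q), so 7 ∣ N.

Both implications hold.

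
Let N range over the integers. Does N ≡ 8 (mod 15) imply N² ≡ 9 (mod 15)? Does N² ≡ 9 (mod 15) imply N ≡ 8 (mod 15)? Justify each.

(→) This fails: take N = 8. Then 8 ≡ 8 (mod 15), but 8² = 64 ≡ 4 (mod 15), not 9.

(←) This fails: take N = 3. Then 3² = 9 ≡ 9 (mod 15), yet 3 ≡ 3 (mod 15), not 8.

(⇒) fails and (⇐) fails.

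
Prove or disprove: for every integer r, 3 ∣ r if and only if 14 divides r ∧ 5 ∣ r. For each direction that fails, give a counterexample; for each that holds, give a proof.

Forward direction. This fails: take r = 3. Certainly 3 ∣ 3, but 14 ∤ 3.

Converse. This fails: take r = 70. Both 14 ∣ 70 and 5 ∣ 70, yet 70 is not a multiple of 3 (since 70 = 23·3 + 1), so 3 ∤ 70.

Neither direction holds.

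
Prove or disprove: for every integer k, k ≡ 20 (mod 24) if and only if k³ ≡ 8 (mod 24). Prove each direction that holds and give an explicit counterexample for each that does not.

Forward direction. Suppose k ≡ 20 (mod 24). Write k = 24j + 20. Then (24j + 20)³ = 13824j³ + 34560j² + 28800j + 8000 = 24(576j³ + 1440j² + 1200j + 333) + 8, so k³ ≡ 8 (mod 24).

Converse. This fails: take k = 2. Then 2³ = 8 ≡ 8 (mod 24), yet 2 ≡ 2 (mod 24), not 20.

Not equivalent: only (⇒) holds.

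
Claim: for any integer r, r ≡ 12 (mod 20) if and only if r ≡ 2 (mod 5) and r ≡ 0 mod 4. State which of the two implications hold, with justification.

[⇒] Suppose r ≡ 12 (mod 20); write r = 20j + 12. Since 5 ∣ 20, reducing mod 5 gives r ≡ 12 ≡ 2 (mod 5); since 4 ∣ 20, reducing mod 4 gives r ≡ 12 ≡ 0 (mod 4).

[⇐] Conversely, if r ≡ 2 (mod 5) and r ≡ 0 (mod 4), then by the Chinese remainder theorem r ≡ 12 (mod 20). This is exactly r ≡ 12 (mod 20).

Equivalent; both directions hold.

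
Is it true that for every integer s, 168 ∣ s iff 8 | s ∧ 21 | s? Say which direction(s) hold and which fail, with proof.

Both directions hold.

(⟸) Suppose 8 ∣ s and 21 ∣ s. Any common multiple of 8 and 21 is a multiple of their lcm; here gcd(8, 21) = 1, so lcm(8, 21) = 8·21 = 168, so 168 ∣ s.

(⟹) If 168 ∣ s, write s = 168q. Since 168 = 21·8, s = 8·(21q), so 8 ∣ s; and since 168 = 8·21, s = 21·(8q), so 21 ∣ s.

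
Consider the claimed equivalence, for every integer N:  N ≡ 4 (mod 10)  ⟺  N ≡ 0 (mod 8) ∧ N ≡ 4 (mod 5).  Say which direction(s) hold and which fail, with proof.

[⇒] This fails: N = 34 gives 34 ≡ 4 (mod 10) but 34 ≡ 2 (mod 8), so the conjunction on the right does not hold.

[⇐] Conversely, if N ≡ 0 (mod 8) and N ≡ 4 (mod 5), then by the Chinese remainder theorem N ≡ 24 (mod 40). Since 24 ≡ 4 (mod 10) and 10 ∣ 40, we get N ≡ 4 (mod 10).

Only the reverse direction holds.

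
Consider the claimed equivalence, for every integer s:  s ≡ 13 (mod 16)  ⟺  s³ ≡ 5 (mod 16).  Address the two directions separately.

Forward direction. Suppose s ≡ 13 (mod 16). Write s = 16j + 13. Then (16j + 13)³ = 4096j³ + 9984j² + 8112j + 2197 = 16(256j³ + 624j² + 507j + 137) + 5, so s³ ≡ 5 (mod 16).

Converse. Suppose s³ ≡ 5 (mod 16). The only residue r in {0, …, 15} with r³ ≡ 5 (mod 16) is r = 13, so s ≡ 13 (mod 16).

Both directions hold; the statement is true.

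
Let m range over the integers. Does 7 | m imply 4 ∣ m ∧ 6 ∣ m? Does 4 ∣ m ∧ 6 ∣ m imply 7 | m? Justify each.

Neither direction holds.

(→) This fails: take m = 7. Certainly 7 ∣ 7, but 4 ∤ 7.

(←) This fails: take m = 12. Both 4 ∣ 12 and 6 ∣ 12, yet 12 is not a multiple of 7 (since 12 = 1·7 + 5), so 7 ∤ 12.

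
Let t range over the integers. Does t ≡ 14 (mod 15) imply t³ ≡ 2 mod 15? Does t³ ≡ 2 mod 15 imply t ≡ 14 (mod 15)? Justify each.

(⟹) This fails: take t = 14. Then 14 ≡ 14 (mod 15), but 14³ = 2744 ≡ 14 (mod 15), not 2.

(⟸) This fails: take t = 8. Then 8³ = 512 ≡ 2 (mod 15), yet 8 ≡ 8 (mod 15), not 14.

Both directions fail.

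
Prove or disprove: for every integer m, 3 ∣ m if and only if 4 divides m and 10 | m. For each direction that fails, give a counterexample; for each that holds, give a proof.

Neither direction holds.

(→) This fails: take m = 3. Certainly 3 ∣ 3, but 4 ∤ 3.

(←) This fails: take m = 20. Both 4 ∣ 20 and 10 ∣ 20, yet 20 is not a multiple of 3 (since 20 = 6·3 + 2), so 3 ∤ 20.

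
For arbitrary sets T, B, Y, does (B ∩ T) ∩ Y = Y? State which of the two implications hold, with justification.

(⊆) holds; (⊇) fails.

Reverse inclusion. This inclusion fails. Take T = ∅, B = ∅, Y = {1}; then 1 ∈ Y but 1 ∉ (B ∩ T) ∩ Y.

Forward inclusion. Let x ∈ (B ∩ T) ∩ Y. Then x ∈ T ∩ B ∩ Y, from which x ∈ Y.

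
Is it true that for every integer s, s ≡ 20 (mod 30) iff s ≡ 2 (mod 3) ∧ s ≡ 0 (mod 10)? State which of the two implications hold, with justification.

Equivalent; both directions hold.

[⇒] Suppose s ≡ 20 (mod 30); write s = 30j + 20. Since 3 ∣ 30, reducing mod 3 gives s ≡ 20 ≡ 2 (mod 3); since 10 ∣ 30, reducing mod 10 gives s ≡ 20 ≡ 0 (mod 10).

[⇐] Conversely, if s ≡ 2 (mod 3) and s ≡ 0 (mod 10), then by the Chinese remainder theorem s ≡ 20 (mod 30). This is exactly s ≡ 20 (mod 30).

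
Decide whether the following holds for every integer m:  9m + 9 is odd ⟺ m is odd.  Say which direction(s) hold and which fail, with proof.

Forward direction. This fails: m = 2 gives 9m + 9 = 27, which is odd, but 2 is even, not odd.

Converse. This also fails: m = 3 is odd, but 9m + 9 = 36 is even, not odd.

Neither direction holds.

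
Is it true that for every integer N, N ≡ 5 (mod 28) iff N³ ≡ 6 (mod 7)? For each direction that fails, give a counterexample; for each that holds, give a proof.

Forward direction. Suppose N ≡ 5 (mod 28). Then N³ ≡ 5³ = 125 (mod 28), and since 7 ∣ 28, also N³ ≡ 6 (mod 7).

Converse. This fails: take N = 3. Then 3³ = 27 ≡ 6 (mod 7), yet 3 ≡ 3 (mod 28), not 5.

Not equivalent: only (⇒) holds.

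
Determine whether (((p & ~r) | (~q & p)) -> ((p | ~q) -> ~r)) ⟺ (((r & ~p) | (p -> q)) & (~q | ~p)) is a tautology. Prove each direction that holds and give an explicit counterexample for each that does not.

Not equivalent: only (⇐) holds.

(⟹) This fails. Under q = F, p = T, r = F, the left side is true but the right side is false.

(⟸) Assume the antecedent. If q is true, the consequent reduces to true regardless of the other variables. If q is false, the antecedent forces (q = F, p = F, r = F) or (q = F, p = F, r = T), and the consequent holds there. Either way the consequent holds.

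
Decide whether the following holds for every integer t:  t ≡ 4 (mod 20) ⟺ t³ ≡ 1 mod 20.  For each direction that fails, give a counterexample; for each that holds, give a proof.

Forward direction. This fails: take t = 4. Then 4 ≡ 4 (mod 20), but 4³ = 64 ≡ 4 (mod 20), not 1.

Converse. This fails: take t = 1. Then 1³ = 1 ≡ 1 (mod 20), yet 1 ≡ 1 (mod 20), not 4.

Neither implication holds.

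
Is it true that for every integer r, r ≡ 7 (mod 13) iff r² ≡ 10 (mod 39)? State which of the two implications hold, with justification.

(⇒) fails and (⇐) fails.

Forward direction. This fails: take r = 33. Then 33 ≡ 7 (mod 13), but 33² = 1089 ≡ 36 (mod 39), not 10.

Converse. This fails: take r = 19. Then 19² = 361 ≡ 10 (mod 39), yet 19 ≡ 6 (mod 13), not 7.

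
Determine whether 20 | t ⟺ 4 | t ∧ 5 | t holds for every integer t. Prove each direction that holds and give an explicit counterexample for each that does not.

(⟹) If 20 ∣ t, write t = 20q. Since 20 = 5·4, t = 4·(5q), so 4 ∣ t; and since 20 = 4·5, t = 5·(4q), so 5 ∣ t.

(⟸) Suppose 4 ∣ t and 5 ∣ t. Any common multiple of 4 and 5 is a multiple of their lcm; here gcd(4, 5) = 1, so lcm(4, 5) = 4·5 = 20, so 20 ∣ t.

Both directions hold; the statement is true.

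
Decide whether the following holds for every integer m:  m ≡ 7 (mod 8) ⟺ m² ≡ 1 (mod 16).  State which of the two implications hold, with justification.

(→) Suppose m ≡ 7 (mod 8). Working modulo 16, m ∈ {7, 15}; for each such r, r² ≡ 1 (mod 16).

(←) This fails: take m = 1. Then 1² = 1 ≡ 1 (mod 16), yet 1 ≡ 1 (mod 8), not 7.

The forward direction holds; the converse fails.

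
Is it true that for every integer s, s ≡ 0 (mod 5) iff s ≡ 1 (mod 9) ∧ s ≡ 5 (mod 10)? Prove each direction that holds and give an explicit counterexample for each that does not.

Forward direction. This fails: s = 0 gives 0 ≡ 0 (mod 5) but 0 ≡ 0 (mod 9), so the conjunction on the right does not hold.

Converse. If s ≡ 1 (mod 9) and s ≡ 5 (mod 10), then by the Chinese remainder theorem s ≡ 55 (mod 90). Since 55 ≡ 0 (mod 5) and 5 ∣ 90, we get s ≡ 0 (mod 5).

(⇒) fails; (⇐) holds.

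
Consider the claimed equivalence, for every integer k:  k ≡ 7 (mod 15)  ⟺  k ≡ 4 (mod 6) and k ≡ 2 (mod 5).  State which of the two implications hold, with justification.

Only the reverse direction holds.

(⟹) This fails: k = 7 gives 7 ≡ 7 (mod 15) but 7 ≡ 1 (mod 6), so the conjunction on the right does not hold.

(⟸) Conversely, if k ≡ 4 (mod 6) and k ≡ 2 (mod 5), then by the Chinese remainder theorem k ≡ 22 (mod 30). Since 22 ≡ 7 (mod 15) and 15 ∣ 30, we get k ≡ 7 (mod 15).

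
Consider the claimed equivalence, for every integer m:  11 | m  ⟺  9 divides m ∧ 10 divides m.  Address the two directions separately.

Forward direction. This fails: take m = 11. Certainly 11 ∣ 11, but 9 ∤ 11.

Converse. This fails: take m = 90. Both 9 ∣ 90 and 10 ∣ 90, yet 90 is not a multiple of 11 (since 90 = 8·11 + 2), so 11 ∤ 90.

Neither implication holds.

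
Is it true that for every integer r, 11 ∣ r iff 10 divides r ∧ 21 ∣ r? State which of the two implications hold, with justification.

Both directions fail.

(⟹) This fails: take r = 11. Certainly 11 ∣ 11, but 10 ∤ 11.

(⟸) This fails: take r = 210. Both 10 ∣ 210 and 21 ∣ 210, yet 210 is not a multiple of 11 (since 210 = 19·11 + 1), so 11 ∤ 210.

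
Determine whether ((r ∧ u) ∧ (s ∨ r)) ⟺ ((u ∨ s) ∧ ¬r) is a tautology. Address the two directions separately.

(⇒) fails and (⇐) fails.

Forward direction. This fails. Under u = T, s = F, r = T, the left side is true but the right side is false.

Converse. This fails. Under u = T, s = F, r = F, the left side is false but the right side is true.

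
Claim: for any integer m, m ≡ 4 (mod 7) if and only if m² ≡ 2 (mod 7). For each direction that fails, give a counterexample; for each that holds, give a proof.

(→) Suppose m ≡ 4 (mod 7). Write m = 7j + 4. Then (7j + 4)² = 49j² + 56j + 16 = 7(7j² + 8j + 2) + 2, so m² ≡ 2 (mod 7).

(←) This fails: take m = 3. Then 3² = 9 ≡ 2 (mod 7), yet 3 ≡ 3 (mod 7), not 4.

(⇒) holds; (⇐) fails.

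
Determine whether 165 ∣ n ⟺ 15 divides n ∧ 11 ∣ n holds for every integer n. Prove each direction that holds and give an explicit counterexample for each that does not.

The biconditional holds.

(→) If 165 ∣ n, write n = 165q. Since 165 = 11·15, n = 15·(11q), so 15 ∣ n; and since 165 = 15·11, n = 11·(15q), so 11 ∣ n.

(←) Suppose 15 ∣ n and 11 ∣ n. Any common multiple of 15 and 11 is a multiple of their lcm; here gcd(15, 11) = 1, so lcm(15, 11) = 15·11 = 165, so 165 ∣ n.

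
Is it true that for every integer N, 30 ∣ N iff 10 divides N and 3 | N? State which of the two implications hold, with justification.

Forward direction. If 30 ∣ N, write N = 30q. Since 30 = 3·10, N = 10·(3q), so 10 ∣ N; and since 30 = 10·3, N = 3·(10q), so 3 ∣ N.

Converse. Suppose 10 ∣ N and 3 ∣ N. Any common multiple of 10 and 3 is a multiple of their lcm; here gcd(10, 3) = 1, so lcm(10, 3) = 10·3 = 30, so 30 ∣ N.

The biconditional holds.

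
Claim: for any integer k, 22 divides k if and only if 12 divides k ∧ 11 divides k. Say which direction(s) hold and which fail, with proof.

(←) Suppose 12 ∣ k and 11 ∣ k. Any common multiple of 12 and 11 is a multiple of their lcm; here gcd(12, 11) = 1, so lcm(12, 11) = 12·11 = 132, so 132 ∣ k. Since 22 ∣ 132, it follows that 22 ∣ k.

(→) This fails: take k = 22. Certainly 22 ∣ 22, but 12 ∤ 22.

Not equivalent: only (⇐) holds.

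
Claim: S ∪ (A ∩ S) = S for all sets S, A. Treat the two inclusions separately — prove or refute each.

(⊆) Let x ∈ S ∪ (A ∩ S). Then either x ∈ S and x ∉ A; or x ∈ S ∩ A. In each case x ∈ S, so S ∪ (A ∩ S) ⊆ S.

(⊇) Let x ∈ S. Then either x ∈ S and x ∉ A; or x ∈ S ∩ A. In each case x ∈ S ∪ (A ∩ S), so S ⊆ S ∪ (A ∩ S).

Both inclusions hold.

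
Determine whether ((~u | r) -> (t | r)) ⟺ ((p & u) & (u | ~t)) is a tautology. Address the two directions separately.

(⇒) fails; (⇐) holds.

(⟹) This fails. Under p = F, t = T, u = F, r = F, the left side is true but the right side is false.

(⟸) Assume the antecedent. If t is true, (~u | r) -> (t | r) reduces to true regardless of the other variables. If t is false, the antecedent forces (p = T, t = F, u = T, r = F) or (p = T, t = F, u = T, r = T), and (~u | r) -> (t | r) holds there. Either way (~u | r) -> (t | r) holds.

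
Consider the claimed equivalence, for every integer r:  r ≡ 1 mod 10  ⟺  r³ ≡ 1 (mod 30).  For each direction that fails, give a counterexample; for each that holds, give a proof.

(⟹) This fails: take r = 11. Then 11 ≡ 1 (mod 10), but 11³ = 1331 ≡ 11 (mod 30), not 1.

(⟸) Conversely, the residues r modulo 30 with r³ ≡ 1 (mod 30) are exactly {1}, and each is ≡ 1 (mod 10).

(⇒) fails; (⇐) holds.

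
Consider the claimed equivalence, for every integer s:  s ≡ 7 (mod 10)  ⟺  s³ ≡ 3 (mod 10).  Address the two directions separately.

(⇒) Suppose s ≡ 7 (mod 10). Write s = 10j + 7. Then (10j + 7)³ = 1000j³ + 2100j² + 1470j + 343 = 10(100j³ + 210j² + 147j + 34) + 3, so s³ ≡ 3 (mod 10).

(⇐) Conversely, suppose s³ ≡ 3 (mod 10). The only residue r in {0, …, 9} with r³ ≡ 3 (mod 10) is r = 7, so s ≡ 7 (mod 10).

The biconditional holds.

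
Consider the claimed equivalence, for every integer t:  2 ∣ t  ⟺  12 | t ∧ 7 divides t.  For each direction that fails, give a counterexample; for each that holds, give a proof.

(⇒) This fails: take t = 2. Certainly 2 ∣ 2, but 12 ∤ 2.

(⇐) Suppose 12 ∣ t and 7 ∣ t. Any common multiple of 12 and 7 is a multiple of their lcm; here gcd(12, 7) = 1, so lcm(12, 7) = 12·7 = 84, so 84 ∣ t. Since 2 ∣ 84, it follows that 2 ∣ t.

Not equivalent: only (⇐) holds.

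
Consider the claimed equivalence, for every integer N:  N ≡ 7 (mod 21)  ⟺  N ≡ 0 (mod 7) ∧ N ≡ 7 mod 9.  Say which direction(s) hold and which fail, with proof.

The forward direction fails; the converse holds.

(→) This fails: N = 49 gives 49 ≡ 7 (mod 21) but 49 ≡ 4 (mod 9), so the conjunction on the right does not hold.

(←) Conversely, if N ≡ 0 (mod 7) and N ≡ 7 (mod 9), then by the Chinese remainder theorem N ≡ 7 (mod 63). Since 7 ≡ 7 (mod 21) and 21 ∣ 63, we get N ≡ 7 (mod 21).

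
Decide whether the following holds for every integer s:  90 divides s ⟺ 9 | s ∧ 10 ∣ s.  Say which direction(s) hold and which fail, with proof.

Both directions hold; the statement is true.

[⇐] Suppose 9 ∣ s and 10 ∣ s. Any common multiple of 9 and 10 is a multiple of their lcm; here gcd(9, 10) = 1, so lcm(9, 10) = 9·10 = 90, so 90 ∣ s.

[⇒] If 90 ∣ s, write s = 90q. Since 90 = 10·9, s = 9·(10q), so 9 ∣ s; and since 90 = 9·10, s = 10·(9q), so 10 ∣ s.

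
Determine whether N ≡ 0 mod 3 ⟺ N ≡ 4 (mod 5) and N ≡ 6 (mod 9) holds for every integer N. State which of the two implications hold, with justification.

Not equivalent: only (⇐) holds.

(→) This fails: N = 0 gives 0 ≡ 0 (mod 3) but 0 ≡ 0 (mod 5), so the conjunction on the right does not hold.

(←) Conversely, if N ≡ 4 (mod 5) and N ≡ 6 (mod 9), then by the Chinese remainder theorem N ≡ 24 (mod 45). Since 24 ≡ 0 (mod 3) and 3 ∣ 45, we get N ≡ 0 (mod 3).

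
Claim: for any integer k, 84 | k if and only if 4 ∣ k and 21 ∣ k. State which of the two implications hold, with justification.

The biconditional holds.

(⟹) If 84 ∣ k, write k = 84q. Since 84 = 21·4, k = 4·(21q), so 4 ∣ k; and since 84 = 4·21, k = 21·(4q), so 21 ∣ k.

(⟸) Suppose 4 ∣ k and 21 ∣ k. Any common multiple of 4 and 21 is a multiple of their lcm; here gcd(4, 21) = 1, so lcm(4, 21) = 4·21 = 84, so 84 ∣ k.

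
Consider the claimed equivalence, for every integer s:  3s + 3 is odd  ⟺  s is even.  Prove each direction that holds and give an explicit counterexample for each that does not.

Both directions hold.

Forward direction. Suppose 3s + 3 is odd. Since 3 is odd, 3s and s have the same parity, so 3s + 3 ≡ s + 3 (mod 2). As 3 is odd, 3s + 3 is odd exactly when s is even. Thus s is even.

Converse. Suppose s is even; write s = 2j. Then 3s + 3 = 3·(2j) + 3 = 2·3j + 3, which is odd.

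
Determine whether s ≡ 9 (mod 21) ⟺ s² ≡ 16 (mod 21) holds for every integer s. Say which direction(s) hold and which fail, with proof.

Forward direction. This fails: take s = 9. Then 9 ≡ 9 (mod 21), but 9² = 81 ≡ 18 (mod 21), not 16.

Converse. This fails: take s = 4. Then 4² = 16 ≡ 16 (mod 21), yet 4 ≡ 4 (mod 21), not 9.

Neither direction holds.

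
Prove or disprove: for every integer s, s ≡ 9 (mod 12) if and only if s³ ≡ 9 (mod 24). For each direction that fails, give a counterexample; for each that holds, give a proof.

(⟹) This fails: take s = 21. Then 21 ≡ 9 (mod 12), but 21³ = 9261 ≡ 21 (mod 24), not 9.

(⟸) Conversely, the residues r modulo 24 with r³ ≡ 9 (mod 24) are exactly {9}, and each is ≡ 9 (mod 12).

Only the converse holds.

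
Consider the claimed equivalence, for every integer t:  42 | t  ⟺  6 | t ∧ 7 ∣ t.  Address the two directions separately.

(⇒) If 42 ∣ t, write t = 42q. Since 42 = 7·6, t = 6·(7q), so 6 ∣ t; and since 42 = 6·7, t = 7·(6q), so 7 ∣ t.

(⇐) Suppose 6 ∣ t and 7 ∣ t. Any common multiple of 6 and 7 is a multiple of their lcm; here gcd(6, 7) = 1, so lcm(6, 7) = 6·7 = 42, so 42 ∣ t.

Both implications hold.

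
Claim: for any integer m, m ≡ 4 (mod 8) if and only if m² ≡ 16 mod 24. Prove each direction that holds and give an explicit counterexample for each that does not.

[⇒] This fails: take m = 12. Then 12 ≡ 4 (mod 8), but 12² = 144 ≡ 0 (mod 24), not 16.

[⇐] This fails: take m = 8. Then 8² = 64 ≡ 16 (mod 24), yet 8 ≡ 0 (mod 8), not 4.

Both directions fail.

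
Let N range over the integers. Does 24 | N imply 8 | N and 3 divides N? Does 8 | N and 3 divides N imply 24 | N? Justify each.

The biconditional holds.

[⇐] Suppose 8 ∣ N and 3 ∣ N. Any common multiple of 8 and 3 is a multiple of their lcm; here gcd(8, 3) = 1, so lcm(8, 3) = 8·3 = 24, so 24 ∣ N.

[⇒] If 24 ∣ N, write N = 24q. Since 24 = 3·8, N = 8·(3q), so 8 ∣ N; and since 24 = 8·3, N = 3·(8q), so 3 ∣ N.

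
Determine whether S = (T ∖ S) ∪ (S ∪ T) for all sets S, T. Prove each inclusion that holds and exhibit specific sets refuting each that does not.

The sets are not equal: only the forward inclusion holds.

(⊆) Let x ∈ S. Then either x ∈ S and x ∉ T; or x ∈ S ∩ T. In each case x ∈ (T ∖ S) ∪ (S ∪ T), so S ⊆ (T ∖ S) ∪ (S ∪ T).

(⊇) This inclusion fails. Take S = ∅, T = {1}; then 1 ∈ (T ∖ S) ∪ (S ∪ T) but 1 ∉ S.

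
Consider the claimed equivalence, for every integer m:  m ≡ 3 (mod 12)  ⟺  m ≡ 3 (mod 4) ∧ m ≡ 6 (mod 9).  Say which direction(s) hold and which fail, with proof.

[⇒] This fails: m = 27 gives 27 ≡ 3 (mod 12) but 27 ≡ 0 (mod 9), so the conjunction on the right does not hold.

[⇐] Conversely, if m ≡ 3 (mod 4) and m ≡ 6 (mod 9), then by the Chinese remainder theorem m ≡ 15 (mod 36). Since 15 ≡ 3 (mod 12) and 12 ∣ 36, we get m ≡ 3 (mod 12).

The forward direction fails; the converse holds.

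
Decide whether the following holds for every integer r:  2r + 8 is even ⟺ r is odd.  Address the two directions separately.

Only the reverse direction holds.

Forward direction. This fails: take r = 4. Then 2r + 8 = 16, which is even, yet r = 4 is even, not odd.

Converse. Suppose r is odd. Since 2 is even, 2r is even for every r, so 2r + 8 has the same parity as 8, which is even. Hence 2r + 8 is even.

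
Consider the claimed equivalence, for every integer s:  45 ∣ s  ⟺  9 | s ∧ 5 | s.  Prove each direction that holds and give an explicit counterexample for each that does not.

Both directions hold.

Converse. Suppose 9 ∣ s and 5 ∣ s. Any common multiple of 9 and 5 is a multiple of their lcm; here gcd(9, 5) = 1, so lcm(9, 5) = 9·5 = 45, so 45 ∣ s.

Forward direction. If 45 ∣ s, write s = 45q. Since 45 = 5·9, s = 9·(5q), so 9 ∣ s; and since 45 = 9·5, s = 5·(9q), so 5 ∣ s.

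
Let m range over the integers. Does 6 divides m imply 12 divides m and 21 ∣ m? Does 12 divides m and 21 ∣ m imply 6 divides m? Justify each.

Not equivalent: only (⇐) holds.

Forward direction. This fails: take m = 6. Certainly 6 ∣ 6, but 12 ∤ 6.

Converse. Suppose 12 ∣ m and 21 ∣ m. Any common multiple of 12 and 21 is a multiple of their lcm; here lcm(12, 21) = 12·21/gcd(12, 21) = 252/3 = 84, so 84 ∣ m. Since 6 ∣ 84, it follows that 6 ∣ m.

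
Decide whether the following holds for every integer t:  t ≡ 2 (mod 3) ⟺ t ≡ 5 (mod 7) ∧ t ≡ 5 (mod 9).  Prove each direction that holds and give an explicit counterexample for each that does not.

Forward direction. This fails: t = 2 gives 2 ≡ 2 (mod 3) but 2 ≡ 2 (mod 7), so the conjunction on the right does not hold.

Converse. If t ≡ 5 (mod 7) and t ≡ 5 (mod 9), then by the Chinese remainder theorem t ≡ 5 (mod 63). Since 5 ≡ 2 (mod 3) and 3 ∣ 63, we get t ≡ 2 (mod 3).

The forward direction fails; the converse holds.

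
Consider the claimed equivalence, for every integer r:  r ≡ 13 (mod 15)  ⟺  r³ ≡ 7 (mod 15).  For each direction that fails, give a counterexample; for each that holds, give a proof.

Both directions hold.

[⇒] Suppose r ≡ 13 (mod 15). Write r = 15j + 13. Then (15j + 13)³ = 3375j³ + 8775j² + 7605j + 2197 = 15(225j³ + 585j² + 507j + 146) + 7, so r³ ≡ 7 (mod 15).

[⇐] Conversely, suppose r³ ≡ 7 (mod 15). The only residue r in {0, …, 14} with r³ ≡ 7 (mod 15) is r = 13, so r ≡ 13 (mod 15).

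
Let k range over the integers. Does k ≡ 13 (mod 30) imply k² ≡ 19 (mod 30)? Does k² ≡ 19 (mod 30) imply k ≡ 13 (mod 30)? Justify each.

(←) This fails: take k = 7. Then 7² = 49 ≡ 19 (mod 30), yet 7 ≡ 7 (mod 30), not 13.

(→) Suppose k ≡ 13 (mod 30). Write k = 30j + 13. Then (30j + 13)² = 900j² + 780j + 169 = 30(30j² + 26j + 5) + 19, so k² ≡ 19 (mod 30).

The forward direction holds; the converse fails.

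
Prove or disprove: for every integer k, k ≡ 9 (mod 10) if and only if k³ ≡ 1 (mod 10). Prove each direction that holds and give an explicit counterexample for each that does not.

Neither implication holds.

(→) This fails: take k = 9. Then 9 ≡ 9 (mod 10), but 9³ = 729 ≡ 9 (mod 10), not 1.

(←) This fails: take k = 1. Then 1³ = 1 ≡ 1 (mod 10), yet 1 ≡ 1 (mod 10), not 9.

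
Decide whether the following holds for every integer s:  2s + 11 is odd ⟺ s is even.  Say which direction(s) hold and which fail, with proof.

(⇒) fails; (⇐) holds.

Converse. Suppose s is even. Since 2 is even, 2s is even for every s, so 2s + 11 has the same parity as 11, which is odd. Hence 2s + 11 is odd.

Forward direction. This fails: take s = 7. Then 2s + 11 = 25, which is odd, yet s = 7 is odd, not even.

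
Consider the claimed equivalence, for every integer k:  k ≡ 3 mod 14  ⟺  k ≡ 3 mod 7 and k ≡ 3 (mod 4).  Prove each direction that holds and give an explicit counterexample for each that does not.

Only the converse holds.

(⟹) This fails: k = 17 gives 17 ≡ 3 (mod 14) but 17 ≡ 1 (mod 4), so the conjunction on the right does not hold.

(⟸) Conversely, if k ≡ 3 (mod 7) and k ≡ 3 (mod 4), then by the Chinese remainder theorem k ≡ 3 (mod 28). Since 3 ≡ 3 (mod 14) and 14 ∣ 28, we get k ≡ 3 (mod 14).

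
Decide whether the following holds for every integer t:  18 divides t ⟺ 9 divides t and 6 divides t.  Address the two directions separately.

Equivalent; both directions hold.

[⇒] If 18 ∣ t, write t = 18q. Since 18 = 2·9, t = 9·(2q), so 9 ∣ t; and since 18 = 3·6, t = 6·(3q), so 6 ∣ t.

[⇐] Suppose 9 ∣ t and 6 ∣ t. Any common multiple of 9 and 6 is a multiple of their lcm; here lcm(9, 6) = 9·6/gcd(9, 6) = 54/3 = 18, so 18 ∣ t.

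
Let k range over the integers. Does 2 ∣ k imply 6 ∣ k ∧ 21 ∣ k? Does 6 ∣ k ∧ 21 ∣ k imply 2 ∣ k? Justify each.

Forward direction. This fails: take k = 2. Certainly 2 ∣ 2, but 6 ∤ 2.

Converse. Suppose 6 ∣ k and 21 ∣ k. Any common multiple of 6 and 21 is a multiple of their lcm; here lcm(6, 21) = 6·21/gcd(6, 21) = 126/3 = 42, so 42 ∣ k. Since 2 ∣ 42, it follows that 2 ∣ k.

The forward direction fails; the converse holds.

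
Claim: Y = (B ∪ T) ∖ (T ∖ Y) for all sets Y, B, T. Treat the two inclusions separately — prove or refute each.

Both inclusions fail.

Forward inclusion. This inclusion fails. Take Y = {1}, B = ∅, T = ∅; then 1 ∈ Y but 1 ∉ (B ∪ T) ∖ (T ∖ Y).

Reverse inclusion. This inclusion fails. Take Y = ∅, B = {1}, T = ∅; then 1 ∈ (B ∪ T) ∖ (T ∖ Y) but 1 ∉ Y.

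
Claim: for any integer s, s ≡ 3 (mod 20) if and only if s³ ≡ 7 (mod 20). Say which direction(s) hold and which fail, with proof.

[⇒] Suppose s ≡ 3 (mod 20). Write s = 20j + 3. Then (20j + 3)³ = 8000j³ + 3600j² + 540j + 27 = 20(400j³ + 180j² + 27j + 1) + 7, so s³ ≡ 7 (mod 20).

[⇐] Conversely, suppose s³ ≡ 7 (mod 20). The only residue r in {0, …, 19} with r³ ≡ 7 (mod 20) is r = 3, so s ≡ 3 (mod 20).

The biconditional holds.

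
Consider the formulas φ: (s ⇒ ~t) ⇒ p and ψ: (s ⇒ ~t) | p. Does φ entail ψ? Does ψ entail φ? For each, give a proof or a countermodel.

Forward direction. This fails. Under t = T, p = F, s = T, the left side is true but the right side is false.

Converse. This fails. Under t = F, p = F, s = F, the left side is false but the right side is true.

Both directions fail.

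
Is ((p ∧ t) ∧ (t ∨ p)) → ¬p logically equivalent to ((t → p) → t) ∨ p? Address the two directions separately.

(⇒) This fails. Under p = F, t = F, the left side is true but the right side is false.

(⇐) This fails. Under p = T, t = T, the left side is false but the right side is true.

(⇒) fails and (⇐) fails.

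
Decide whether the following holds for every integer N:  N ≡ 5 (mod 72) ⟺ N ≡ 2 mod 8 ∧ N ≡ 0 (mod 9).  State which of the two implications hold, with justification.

(→) This fails: N = 5 gives 5 ≡ 5 (mod 72) but 5 ≡ 5 (mod 8), so the conjunction on the right does not hold.

(←) This fails: N = 18 satisfies both congruences on the right (18 ≡ 2 mod 8 and 18 ≡ 0 mod 9) yet 18 ≡ 18 (mod 72), not 5.

Neither implication holds.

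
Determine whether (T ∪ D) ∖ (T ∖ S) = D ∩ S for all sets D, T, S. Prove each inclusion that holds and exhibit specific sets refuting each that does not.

Only the reverse inclusion holds.

(⟹) This inclusion fails. Take D = {1}, T = ∅, S = ∅; then 1 ∈ (T ∪ D) ∖ (T ∖ S) but 1 ∉ D ∩ S.

(⟸) Let x ∈ D ∩ S. Then either x ∈ D ∩ S and x ∉ T; or x ∈ D ∩ T ∩ S. In each case x ∈ (T ∪ D) ∖ (T ∖ S), so D ∩ S ⊆ (T ∪ D) ∖ (T ∖ S).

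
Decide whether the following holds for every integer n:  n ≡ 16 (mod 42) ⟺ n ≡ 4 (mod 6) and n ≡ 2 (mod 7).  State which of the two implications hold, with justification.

The biconditional holds.

(←) If n ≡ 4 (mod 6) and n ≡ 2 (mod 7), then by the Chinese remainder theorem n ≡ 16 (mod 42). This is exactly n ≡ 16 (mod 42).

(→) Suppose n ≡ 16 (mod 42); write n = 42j + 16. Since 6 ∣ 42, reducing mod 6 gives n ≡ 16 ≡ 4 (mod 6); since 7 ∣ 42, reducing mod 7 gives n ≡ 16 ≡ 2 (mod 7).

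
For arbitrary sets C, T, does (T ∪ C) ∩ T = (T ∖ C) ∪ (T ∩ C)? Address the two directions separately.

The two sets are equal.

Forward inclusion. Let x ∈ (T ∪ C) ∩ T. Then either x ∈ T and x ∉ C; or x ∈ C ∩ T. In each case x ∈ (T ∖ C) ∪ (T ∩ C), so (T ∪ C) ∩ T ⊆ (T ∖ C) ∪ (T ∩ C).

Reverse inclusion. Let x ∈ (T ∖ C) ∪ (T ∩ C). Then either x ∈ T and x ∉ C; or x ∈ C ∩ T. In each case x ∈ (T ∪ C) ∩ T, so (T ∖ C) ∪ (T ∩ C) ⊆ (T ∪ C) ∩ T.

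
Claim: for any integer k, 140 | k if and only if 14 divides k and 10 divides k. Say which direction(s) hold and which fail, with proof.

(⟹) If 140 ∣ k, write k = 140q. Since 140 = 10·14, k = 14·(10q), so 14 ∣ k; and since 140 = 14·10, k = 10·(14q), so 10 ∣ k.

(⟸) This fails: take k = 70. Both 14 ∣ 70 and 10 ∣ 70, yet 70 is not a multiple of 140 (since 70 = 0·140 + 70), so 140 ∤ 70.

Only the forward direction holds.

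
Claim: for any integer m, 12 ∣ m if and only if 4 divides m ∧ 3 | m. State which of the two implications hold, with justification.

Both directions hold.

[⇒] If 12 ∣ m, write m = 12q. Since 12 = 3·4, m = 4·(3q), so 4 ∣ m; and since 12 = 4·3, m = 3·(4q), so 3 ∣ m.

[⇐] Suppose 4 ∣ m and 3 ∣ m. Any common multiple of 4 and 3 is a multiple of their lcm; here gcd(4, 3) = 1, so lcm(4, 3) = 4·3 = 12, so 12 ∣ m.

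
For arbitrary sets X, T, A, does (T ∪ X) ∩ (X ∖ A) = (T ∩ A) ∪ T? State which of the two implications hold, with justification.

(⊆) This inclusion fails. Take X = {1}, T = ∅, A = ∅; then 1 ∈ (T ∪ X) ∩ (X ∖ A) but 1 ∉ (T ∩ A) ∪ T.

(⊇) This inclusion fails. Take X = ∅, T = {1}, A = ∅; then 1 ∈ (T ∩ A) ∪ T but 1 ∉ (T ∪ X) ∩ (X ∖ A).

Both inclusions fail.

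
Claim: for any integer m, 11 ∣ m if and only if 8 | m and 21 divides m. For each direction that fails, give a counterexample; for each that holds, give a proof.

Both directions fail.

Forward direction. This fails: take m = 11. Certainly 11 ∣ 11, but 8 ∤ 11.

Converse. This fails: take m = 168. Both 8 ∣ 168 and 21 ∣ 168, yet 168 is not a multiple of 11 (since 168 = 15·11 + 3), so 11 ∤ 168.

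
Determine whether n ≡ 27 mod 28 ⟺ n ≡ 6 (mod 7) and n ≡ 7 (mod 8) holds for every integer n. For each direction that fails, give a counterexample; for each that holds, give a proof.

[⇒] This fails: n = 27 gives 27 ≡ 27 (mod 28) but 27 ≡ 3 (mod 8), so the conjunction on the right does not hold.

[⇐] Conversely, if n ≡ 6 (mod 7) and n ≡ 7 (mod 8), then by the Chinese remainder theorem n ≡ 55 (mod 56). Since 55 ≡ 27 (mod 28) and 28 ∣ 56, we get n ≡ 27 (mod 28).

The forward direction fails; the converse holds.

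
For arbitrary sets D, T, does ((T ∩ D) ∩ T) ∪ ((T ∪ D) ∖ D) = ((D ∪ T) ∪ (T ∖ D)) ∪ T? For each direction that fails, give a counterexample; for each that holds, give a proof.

(⊆) holds; (⊇) fails.

(⟸) This inclusion fails. Take D = {1}, T = ∅; then 1 ∈ ((D ∪ T) ∪ (T ∖ D)) ∪ T but 1 ∉ ((T ∩ D) ∩ T) ∪ ((T ∪ D) ∖ D).

(⟹) Let x ∈ ((T ∩ D) ∩ T) ∪ ((T ∪ D) ∖ D). Then either x ∈ T and x ∉ D; or x ∈ D ∩ T. In each case x ∈ ((D ∪ T) ∪ (T ∖ D)) ∪ T, so ((T ∩ D) ∩ T) ∪ ((T ∪ D) ∖ D) ⊆ ((D ∪ T) ∪ (T ∖ D)) ∪ T.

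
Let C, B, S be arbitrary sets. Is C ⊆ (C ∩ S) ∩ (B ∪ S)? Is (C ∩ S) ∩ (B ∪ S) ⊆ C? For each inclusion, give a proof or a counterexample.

Forward inclusion. This inclusion fails. Take C = {1}, B = ∅, S = ∅; then 1 ∈ C but 1 ∉ (C ∩ S) ∩ (B ∪ S).

Reverse inclusion. Let x ∈ (C ∩ S) ∩ (B ∪ S). Then either x ∈ C ∩ S and x ∉ B; or x ∈ C ∩ B ∩ S. In each case x ∈ C, so (C ∩ S) ∩ (B ∪ S) ⊆ C.

The sets are not equal: only the reverse inclusion holds.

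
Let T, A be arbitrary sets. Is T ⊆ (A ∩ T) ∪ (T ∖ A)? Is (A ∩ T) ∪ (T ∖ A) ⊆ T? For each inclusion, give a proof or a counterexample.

(⊇) Let x ∈ (A ∩ T) ∪ (T ∖ A). Then either x ∈ T and x ∉ A; or x ∈ T ∩ A. In each case x ∈ T, so (A ∩ T) ∪ (T ∖ A) ⊆ T.

(⊆) Let x ∈ T. Then either x ∈ T and x ∉ A; or x ∈ T ∩ A. In each case x ∈ (A ∩ T) ∪ (T ∖ A), so T ⊆ (A ∩ T) ∪ (T ∖ A).

Both inclusions hold.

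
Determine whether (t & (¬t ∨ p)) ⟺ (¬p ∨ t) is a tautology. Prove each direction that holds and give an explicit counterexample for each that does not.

(←) This fails. Under p = F, t = F, the left side is false but the right side is true.

(→) Assume the antecedent. If p is true, the antecedent forces (p = T, t = T), and ¬p ∨ t holds there. If p is false, the antecedent cannot hold. Either way ¬p ∨ t holds.

Only the forward direction holds.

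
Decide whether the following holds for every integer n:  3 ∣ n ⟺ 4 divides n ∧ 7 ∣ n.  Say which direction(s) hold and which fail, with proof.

Neither implication holds.

(→) This fails: take n = 3. Certainly 3 ∣ 3, but 4 ∤ 3.

(←) This fails: take n = 28. Both 4 ∣ 28 and 7 ∣ 28, yet 28 is not a multiple of 3 (since 28 = 9·3 + 1), so 3 ∤ 28.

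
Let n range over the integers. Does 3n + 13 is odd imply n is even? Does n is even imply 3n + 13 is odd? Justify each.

Both directions hold; the statement is true.

Forward direction. Suppose 3n + 13 is odd. Since 3 is odd, 3n and n have the same parity, so 3n + 13 ≡ n + 13 (mod 2). As 13 is odd, 3n + 13 is odd exactly when n is even. Thus n is even.

Converse. Suppose n is even; write n = 2j. Then 3n + 13 = 3·(2j) + 13 = 2·3j + 13, which is odd.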